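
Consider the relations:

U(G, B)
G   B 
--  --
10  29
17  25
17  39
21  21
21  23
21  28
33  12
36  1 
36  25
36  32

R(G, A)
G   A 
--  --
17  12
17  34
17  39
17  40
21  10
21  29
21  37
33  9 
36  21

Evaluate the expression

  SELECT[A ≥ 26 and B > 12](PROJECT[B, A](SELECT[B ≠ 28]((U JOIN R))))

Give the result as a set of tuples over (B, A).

{(21, 29), (21, 37), (23, 29), (23, 37), (25, 34), (25, 39), (25, 40), (39, 34), (39, 39), (39, 40)}

U ⋈ R (natural join on G): {(17, 25, 12), (17, 25, 34), (17, 25, 39), (17, 25, 40), (17, 39, 12), (17, 39, 34), (17, 39, 39), (17, 39, 40), (21, 21, 10), (21, 21, 29), (21, 21, 37), (21, 23, 10), (21, 23, 29), (21, 23, 37), (21, 28, 10), (21, 28, 29), (21, 28, 37), (33, 12, 9), (36, 1, 21), (36, 25, 21), (36, 32, 21)}
σ[B ≠ 28]: keep tuples satisfying B ≠ 28 → {(17, 25, 12), (17, 25, 34), (17, 25, 39), (17, 25, 40), (17, 39, 12), (17, 39, 34), (17, 39, 39), (17, 39, 40), (21, 21, 10), (21, 21, 29), (21, 21, 37), (21, 23, 10), (21, 23, 29), (21, 23, 37), (33, 12, 9), (36, 1, 21), (36, 25, 21), (36, 32, 21)}
Projecting to B, A: {(1, 21), (12, 9), (21, 10), (21, 29), (21, 37), (23, 10), (23, 29), (23, 37), (25, 12), (25, 21), (25, 34), (25, 39), (25, 40), (32, 21), (39, 12), (39, 34), (39, 39), (39, 40)}
σ[A ≥ 26 and B > 12]: keep tuples satisfying A ≥ 26 and B > 12 → {(21, 29), (21, 37), (23, 29), (23, 37), (25, 34), (25, 39), (25, 40), (39, 34), (39, 39), (39, 40)}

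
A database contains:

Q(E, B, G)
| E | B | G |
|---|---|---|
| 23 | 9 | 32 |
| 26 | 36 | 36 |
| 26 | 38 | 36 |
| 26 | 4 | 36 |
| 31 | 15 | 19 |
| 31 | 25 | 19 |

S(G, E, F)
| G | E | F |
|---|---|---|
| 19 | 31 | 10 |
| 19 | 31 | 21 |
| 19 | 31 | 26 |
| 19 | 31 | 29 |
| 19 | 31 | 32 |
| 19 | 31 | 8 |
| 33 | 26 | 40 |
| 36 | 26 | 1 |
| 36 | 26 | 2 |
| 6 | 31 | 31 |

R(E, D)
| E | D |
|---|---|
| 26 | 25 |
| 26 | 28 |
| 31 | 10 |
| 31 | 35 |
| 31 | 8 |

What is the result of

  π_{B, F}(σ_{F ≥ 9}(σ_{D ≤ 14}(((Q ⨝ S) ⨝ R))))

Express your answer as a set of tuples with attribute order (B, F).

{(15, 10), (15, 21), (15, 26), (15, 29), (15, 32), (25, 10), (25, 21), (25, 26), (25, 29), (25, 32)}

Joining Q and S on E, G yields {(26, 36, 36, 1), (26, 36, 36, 2), (26, 38, 36, 1), (26, 38, 36, 2), (26, 4, 36, 1), (26, 4, 36, 2), (31, 15, 19, 10), (31, 15, 19, 21), (31, 15, 19, 26), (31, 15, 19, 29), (31, 15, 19, 32), (31, 15, 19, 8), (31, 25, 19, 10), (31, 25, 19, 21), (31, 25, 19, 26), (31, 25, 19, 29), (31, 25, 19, 32), (31, 25, 19, 8)}.
Joining (Q ⨝ S) and R on E yields {(26, 36, 36, 1, 25), (26, 36, 36, 1, 28), (26, 36, 36, 2, 25), (26, 36, 36, 2, 28), (26, 38, 36, 1, 25), (26, 38, 36, 1, 28), (26, 38, 36, 2, 25), (26, 38, 36, 2, 28), (26, 4, 36, 1, 25), (26, 4, 36, 1, 28), (26, 4, 36, 2, 25), (26, 4, 36, 2, 28), (31, 15, 19, 10, 10), (31, 15, 19, 10, 35), (31, 15, 19, 10, 8), (31, 15, 19, 21, 10), (31, 15, 19, 21, 35), (31, 15, 19, 21, 8), (31, 15, 19, 26, 10), (31, 15, 19, 26, 35), (31, 15, 19, 26, 8), (31, 15, 19, 29, 10), (31, 15, 19, 29, 35), (31, 15, 19, 29, 8), (31, 15, 19, 32, 10), (31, 15, 19, 32, 35), (31, 15, 19, 32, 8), (31, 15, 19, 8, 10), (31, 15, 19, 8, 35), (31, 15, 19, 8, 8), (31, 25, 19, 10, 10), (31, 25, 19, 10, 35), (31, 25, 19, 10, 8), (31, 25, 19, 21, 10), (31, 25, 19, 21, 35), (31, 25, 19, 21, 8), (31, 25, 19, 26, 10), (31, 25, 19, 26, 35), (31, 25, 19, 26, 8), (31, 25, 19, 29, 10), (31, 25, 19, 29, 35), (31, 25, 19, 29, 8), (31, 25, 19, 32, 10), (31, 25, 19, 32, 35), (31, 25, 19, 32, 8), (31, 25, 19, 8, 10), (31, 25, 19, 8, 35), (31, 25, 19, 8, 8)}.
Filtering on D ≤ 14 leaves {(31, 15, 19, 10, 10), (31, 15, 19, 10, 8), (31, 15, 19, 21, 10), (31, 15, 19, 21, 8), (31, 15, 19, 26, 10), (31, 15, 19, 26, 8), (31, 15, 19, 29, 10), (31, 15, 19, 29, 8), (31, 15, 19, 32, 10), (31, 15, 19, 32, 8), (31, 15, 19, 8, 10), (31, 15, 19, 8, 8), (31, 25, 19, 10, 10), (31, 25, 19, 10, 8), (31, 25, 19, 21, 10), (31, 25, 19, 21, 8), (31, 25, 19, 26, 10), (31, 25, 19, 26, 8), (31, 25, 19, 29, 10), (31, 25, 19, 29, 8), (31, 25, 19, 32, 10), (31, 25, 19, 32, 8), (31, 25, 19, 8, 10), (31, 25, 19, 8, 8)}.
Filtering on F ≥ 9 leaves {(31, 15, 19, 10, 10), (31, 15, 19, 10, 8), (31, 15, 19, 21, 10), (31, 15, 19, 21, 8), (31, 15, 19, 26, 10), (31, 15, 19, 26, 8), (31, 15, 19, 29, 10), (31, 15, 19, 29, 8), (31, 15, 19, 32, 10), (31, 15, 19, 32, 8), (31, 25, 19, 10, 10), (31, 25, 19, 10, 8), (31, 25, 19, 21, 10), (31, 25, 19, 21, 8), (31, 25, 19, 26, 10), (31, 25, 19, 26, 8), (31, 25, 19, 29, 10), (31, 25, 19, 29, 8), (31, 25, 19, 32, 10), (31, 25, 19, 32, 8)}.
π_{B, F} gives {(15, 10), (15, 21), (15, 26), (15, 29), (15, 32), (25, 10), (25, 21), (25, 26), (25, 29), (25, 32)} (10 duplicate(s) eliminated).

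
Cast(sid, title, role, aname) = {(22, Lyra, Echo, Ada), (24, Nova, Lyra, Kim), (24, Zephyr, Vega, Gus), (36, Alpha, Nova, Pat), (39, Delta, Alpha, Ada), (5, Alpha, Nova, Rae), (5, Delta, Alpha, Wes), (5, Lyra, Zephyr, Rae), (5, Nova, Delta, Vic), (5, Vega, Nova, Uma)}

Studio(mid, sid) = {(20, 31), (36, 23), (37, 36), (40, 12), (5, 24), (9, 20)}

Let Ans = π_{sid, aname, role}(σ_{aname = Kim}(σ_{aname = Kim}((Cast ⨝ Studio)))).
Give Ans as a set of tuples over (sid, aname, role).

{(24, Kim, Lyra)}

Natural join on sid: {(24, Nova, Lyra, Kim, 5), (24, Zephyr, Vega, Gus, 5), (36, Alpha, Nova, Pat, 37)}
σ[aname = Kim]: keep tuples satisfying aname = Kim → {(24, Nova, Lyra, Kim, 5)}
σ[aname = Kim]: keep tuples satisfying aname = Kim → {(24, Nova, Lyra, Kim, 5)}
Keep only column(s) sid, aname, role: {(24, Kim, Lyra)}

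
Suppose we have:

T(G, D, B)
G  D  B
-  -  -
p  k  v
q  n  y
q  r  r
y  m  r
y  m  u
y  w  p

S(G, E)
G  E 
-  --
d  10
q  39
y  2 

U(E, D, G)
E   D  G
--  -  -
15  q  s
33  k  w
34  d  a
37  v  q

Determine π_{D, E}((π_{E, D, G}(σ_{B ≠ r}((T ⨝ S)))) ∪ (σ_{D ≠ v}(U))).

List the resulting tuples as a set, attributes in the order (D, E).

{(d, 34), (k, 33), (m, 2), (n, 39), (q, 15), (w, 2)}

Joining T and S on G yields {(q, n, y, 39), (q, r, r, 39), (y, m, r, 2), (y, m, u, 2), (y, w, p, 2)}.
Filtering on B ≠ r leaves {(q, n, y, 39), (y, m, u, 2), (y, w, p, 2)}.
π_{E, D, G} gives {(2, m, y), (2, w, y), (39, n, q)}.
Filtering on D ≠ v leaves {(15, q, s), (33, k, w), (34, d, a)}.
Union: {(2, m, y), (2, w, y), (39, n, q)} with {(15, q, s), (33, k, w), (34, d, a)} → {(15, q, s), (2, m, y), (2, w, y), (33, k, w), (34, d, a), (39, n, q)}
π_{D, E} gives {(d, 34), (k, 33), (m, 2), (n, 39), (q, 15), (w, 2)}.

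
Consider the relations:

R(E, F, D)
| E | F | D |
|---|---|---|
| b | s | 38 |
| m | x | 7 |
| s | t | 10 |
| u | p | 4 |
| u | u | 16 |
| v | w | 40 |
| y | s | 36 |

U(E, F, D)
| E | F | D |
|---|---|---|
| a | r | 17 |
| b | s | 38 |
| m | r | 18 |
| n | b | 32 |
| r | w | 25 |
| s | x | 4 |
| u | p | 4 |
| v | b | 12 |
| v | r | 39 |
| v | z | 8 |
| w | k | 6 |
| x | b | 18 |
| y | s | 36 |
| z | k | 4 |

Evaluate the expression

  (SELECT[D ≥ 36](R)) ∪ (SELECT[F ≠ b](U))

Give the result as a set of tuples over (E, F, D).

{(a, r, 17), (b, s, 38), (m, r, 18), (r, w, 25), (s, x, 4), (u, p, 4), (v, r, 39), (v, w, 40), (v, z, 8), (w, k, 6), (y, s, 36), (z, k, 4)}

Apply σ_{D ≥ 36}; surviving tuples: {(b, s, 38), (v, w, 40), (y, s, 36)}
Apply σ_{F ≠ b}; surviving tuples: {(a, r, 17), (b, s, 38), (m, r, 18), (r, w, 25), (s, x, 4), (u, p, 4), (v, r, 39), (v, z, 8), (w, k, 6), (y, s, 36), (z, k, 4)}
Taking the union: {(a, r, 17), (b, s, 38), (m, r, 18), (r, w, 25), (s, x, 4), (u, p, 4), (v, r, 39), (v, w, 40), (v, z, 8), (w, k, 6), (y, s, 36), (z, k, 4)}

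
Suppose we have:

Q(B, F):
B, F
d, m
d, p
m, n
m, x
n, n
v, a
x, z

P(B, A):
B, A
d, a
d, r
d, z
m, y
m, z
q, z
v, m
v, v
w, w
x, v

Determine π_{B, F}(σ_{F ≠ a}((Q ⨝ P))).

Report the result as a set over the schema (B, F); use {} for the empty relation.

{(d, m), (d, p), (m, n), (m, x), (x, z)}

Q ⋈ P (natural join on B): {(d, m, a), (d, m, r), (d, m, z), (d, p, a), (d, p, r), (d, p, z), (m, n, y), (m, n, z), (m, x, y), (m, x, z), (v, a, m), (v, a, v), (x, z, v)}
Selection F ≠ a: {(d, m, a), (d, m, r), (d, m, z), (d, p, a), (d, p, r), (d, p, z), (m, n, y), (m, n, z), (m, x, y), (m, x, z), (x, z, v)}
Projecting to B, F (6 duplicate(s) eliminated): {(d, m), (d, p), (m, n), (m, x), (x, z)}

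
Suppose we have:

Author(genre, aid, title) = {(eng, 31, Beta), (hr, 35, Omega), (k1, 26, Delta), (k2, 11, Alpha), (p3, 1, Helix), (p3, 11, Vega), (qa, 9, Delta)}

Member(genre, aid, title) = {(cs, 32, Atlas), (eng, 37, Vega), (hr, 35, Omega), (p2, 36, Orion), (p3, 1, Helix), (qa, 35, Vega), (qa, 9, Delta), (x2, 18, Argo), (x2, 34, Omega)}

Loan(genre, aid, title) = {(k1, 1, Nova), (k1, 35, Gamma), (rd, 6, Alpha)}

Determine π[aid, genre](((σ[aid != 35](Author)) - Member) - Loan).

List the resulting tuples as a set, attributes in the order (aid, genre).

{(11, k2), (11, p3), (26, k1), (31, eng)}

Selection aid != 35: {(eng, 31, Beta), (k1, 26, Delta), (k2, 11, Alpha), (p3, 1, Helix), (p3, 11, Vega), (qa, 9, Delta)}
Difference: {(eng, 31, Beta), (k1, 26, Delta), (k2, 11, Alpha), (p3, 1, Helix), (p3, 11, Vega), (qa, 9, Delta)} with {(cs, 32, Atlas), (eng, 37, Vega), (hr, 35, Omega), (p2, 36, Orion), (p3, 1, Helix), (qa, 35, Vega), (qa, 9, Delta), (x2, 18, Argo), (x2, 34, Omega)} → {(eng, 31, Beta), (k1, 26, Delta), (k2, 11, Alpha), (p3, 11, Vega)}
Difference: {(eng, 31, Beta), (k1, 26, Delta), (k2, 11, Alpha), (p3, 11, Vega)} with {(k1, 1, Nova), (k1, 35, Gamma), (rd, 6, Alpha)} → {(eng, 31, Beta), (k1, 26, Delta), (k2, 11, Alpha), (p3, 11, Vega)}
π[aid, genre]: project onto (aid, genre) → {(11, k2), (11, p3), (26, k1), (31, eng)}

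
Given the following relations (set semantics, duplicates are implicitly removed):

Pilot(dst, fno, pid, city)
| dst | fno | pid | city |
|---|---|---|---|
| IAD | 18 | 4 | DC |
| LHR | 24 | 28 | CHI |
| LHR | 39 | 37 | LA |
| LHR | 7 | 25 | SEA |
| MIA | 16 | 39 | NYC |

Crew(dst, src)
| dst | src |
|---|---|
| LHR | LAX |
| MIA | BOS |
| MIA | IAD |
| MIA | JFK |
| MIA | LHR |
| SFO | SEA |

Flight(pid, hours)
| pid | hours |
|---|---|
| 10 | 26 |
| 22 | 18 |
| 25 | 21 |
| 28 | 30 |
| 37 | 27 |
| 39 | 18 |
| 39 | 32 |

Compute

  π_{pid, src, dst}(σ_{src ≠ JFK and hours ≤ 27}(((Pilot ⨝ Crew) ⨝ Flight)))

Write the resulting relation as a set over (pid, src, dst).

{(25, LAX, LHR), (37, LAX, LHR), (39, BOS, MIA), (39, IAD, MIA), (39, LHR, MIA)}

Pilot ⋈ Crew (natural join on dst): {(LHR, 24, 28, CHI, LAX), (LHR, 39, 37, LA, LAX), (LHR, 7, 25, SEA, LAX), (MIA, 16, 39, NYC, BOS), (MIA, 16, 39, NYC, IAD), (MIA, 16, 39, NYC, JFK), (MIA, 16, 39, NYC, LHR)}
(Pilot ⨝ Crew) ⋈ Flight (natural join on pid): {(LHR, 24, 28, CHI, LAX, 30), (LHR, 39, 37, LA, LAX, 27), (LHR, 7, 25, SEA, LAX, 21), (MIA, 16, 39, NYC, BOS, 18), (MIA, 16, 39, NYC, BOS, 32), (MIA, 16, 39, NYC, IAD, 18), (MIA, 16, 39, NYC, IAD, 32), (MIA, 16, 39, NYC, JFK, 18), (MIA, 16, 39, NYC, JFK, 32), (MIA, 16, 39, NYC, LHR, 18), (MIA, 16, 39, NYC, LHR, 32)}
Apply σ_{src ≠ JFK and hours ≤ 27}; surviving tuples: {(LHR, 39, 37, LA, LAX, 27), (LHR, 7, 25, SEA, LAX, 21), (MIA, 16, 39, NYC, BOS, 18), (MIA, 16, 39, NYC, IAD, 18), (MIA, 16, 39, NYC, LHR, 18)}
π[pid, src, dst]: project onto (pid, src, dst) → {(25, LAX, LHR), (37, LAX, LHR), (39, BOS, MIA), (39, IAD, MIA), (39, LHR, MIA)}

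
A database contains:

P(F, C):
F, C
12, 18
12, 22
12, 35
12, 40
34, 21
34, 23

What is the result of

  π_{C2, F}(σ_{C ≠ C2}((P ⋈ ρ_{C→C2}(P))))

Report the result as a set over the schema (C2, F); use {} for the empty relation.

{(18, 12), (21, 34), (22, 12), (23, 34), (35, 12), (40, 12)}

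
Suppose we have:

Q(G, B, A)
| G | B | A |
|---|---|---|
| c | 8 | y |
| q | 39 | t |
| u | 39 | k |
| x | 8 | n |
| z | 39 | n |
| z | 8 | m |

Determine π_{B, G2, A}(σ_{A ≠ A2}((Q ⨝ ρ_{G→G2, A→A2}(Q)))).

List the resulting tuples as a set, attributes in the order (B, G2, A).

{(39, q, k), (39, q, n), (39, u, n), (39, u, t), (39, z, k), (39, z, t), (8, c, m), (8, c, n), (8, x, m), (8, x, y), (8, z, n), (8, z, y)}

ρ[G→G2, A→A2]: schema becomes (G2, B, A2); tuples unchanged.
Q ⋈ ρ_{G→G2, A→A2}(Q) (natural join on B): {(c, 8, y, c, y), (c, 8, y, x, n), (c, 8, y, z, m), (q, 39, t, q, t), (q, 39, t, u, k), (q, 39, t, z, n), (u, 39, k, q, t), (u, 39, k, u, k), (u, 39, k, z, n), (x, 8, n, c, y), (x, 8, n, x, n), (x, 8, n, z, m), (z, 39, n, q, t), (z, 39, n, u, k), (z, 39, n, z, n), (z, 8, m, c, y), (z, 8, m, x, n), (z, 8, m, z, m)}
σ[A ≠ A2]: keep tuples satisfying A ≠ A2 → {(c, 8, y, x, n), (c, 8, y, z, m), (q, 39, t, u, k), (q, 39, t, z, n), (u, 39, k, q, t), (u, 39, k, z, n), (x, 8, n, c, y), (x, 8, n, z, m), (z, 39, n, q, t), (z, 39, n, u, k), (z, 8, m, c, y), (z, 8, m, x, n)}
Keep only column(s) B, G2, A: {(39, q, k), (39, q, n), (39, u, n), (39, u, t), (39, z, k), (39, z, t), (8, c, m), (8, c, n), (8, x, m), (8, x, y), (8, z, n), (8, z, y)}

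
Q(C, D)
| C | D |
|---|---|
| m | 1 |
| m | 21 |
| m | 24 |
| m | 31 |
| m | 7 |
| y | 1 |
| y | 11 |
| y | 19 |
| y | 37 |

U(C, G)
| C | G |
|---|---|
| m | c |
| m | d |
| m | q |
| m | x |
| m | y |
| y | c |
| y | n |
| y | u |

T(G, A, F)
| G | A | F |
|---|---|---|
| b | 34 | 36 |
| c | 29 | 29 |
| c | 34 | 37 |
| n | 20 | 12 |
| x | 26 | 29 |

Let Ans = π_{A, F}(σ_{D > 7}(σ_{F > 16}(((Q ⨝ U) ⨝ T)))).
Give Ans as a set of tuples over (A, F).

Q ⋈ U (natural join on C): {(m, 1, c), (m, 1, d), (m, 1, q), (m, 1, x), (m, 1, y), (m, 21, c), (m, 21, d), (m, 21, q), (m, 21, x), (m, 21, y), (m, 24, c), (m, 24, d), (m, 24, q), (m, 24, x), (m, 24, y), (m, 31, c), (m, 31, d), (m, 31, q), (m, 31, x), (m, 31, y), (m, 7, c), (m, 7, d), (m, 7, q), (m, 7, x), (m, 7, y), (y, 1, c), (y, 1, n), (y, 1, u), (y, 11, c), (y, 11, n), (y, 11, u), (y, 19, c), (y, 19, n), (y, 19, u), (y, 37, c), (y, 37, n), (y, 37, u)}
(Q ⨝ U) ⋈ T (natural join on G): {(m, 1, c, 29, 29), (m, 1, c, 34, 37), (m, 1, x, 26, 29), (m, 21, c, 29, 29), (m, 21, c, 34, 37), (m, 21, x, 26, 29), (m, 24, c, 29, 29), (m, 24, c, 34, 37), (m, 24, x, 26, 29), (m, 31, c, 29, 29), (m, 31, c, 34, 37), (m, 31, x, 26, 29), (m, 7, c, 29, 29), (m, 7, c, 34, 37), (m, 7, x, 26, 29), (y, 1, c, 29, 29), (y, 1, c, 34, 37), (y, 1, n, 20, 12), (y, 11, c, 29, 29), (y, 11, c, 34, 37), (y, 11, n, 20, 12), (y, 19, c, 29, 29), (y, 19, c, 34, 37), (y, 19, n, 20, 12), (y, 37, c, 29, 29), (y, 37, c, 34, 37), (y, 37, n, 20, 12)}
Apply σ_{F > 16}; surviving tuples: {(m, 1, c, 29, 29), (m, 1, c, 34, 37), (m, 1, x, 26, 29), (m, 21, c, 29, 29), (m, 21, c, 34, 37), (m, 21, x, 26, 29), (m, 24, c, 29, 29), (m, 24, c, 34, 37), (m, 24, x, 26, 29), (m, 31, c, 29, 29), (m, 31, c, 34, 37), (m, 31, x, 26, 29), (m, 7, c, 29, 29), (m, 7, c, 34, 37), (m, 7, x, 26, 29), (y, 1, c, 29, 29), (y, 1, c, 34, 37), (y, 11, c, 29, 29), (y, 11, c, 34, 37), (y, 19, c, 29, 29), (y, 19, c, 34, 37), (y, 37, c, 29, 29), (y, 37, c, 34, 37)}
Apply σ_{D > 7}; surviving tuples: {(m, 21, c, 29, 29), (m, 21, c, 34, 37), (m, 21, x, 26, 29), (m, 24, c, 29, 29), (m, 24, c, 34, 37), (m, 24, x, 26, 29), (m, 31, c, 29, 29), (m, 31, c, 34, 37), (m, 31, x, 26, 29), (y, 11, c, 29, 29), (y, 11, c, 34, 37), (y, 19, c, 29, 29), (y, 19, c, 34, 37), (y, 37, c, 29, 29), (y, 37, c, 34, 37)}
π[A, F]: project onto (A, F) (12 duplicate(s) eliminated) → {(26, 29), (29, 29), (34, 37)}

{(26, 29), (29, 29), (34, 37)}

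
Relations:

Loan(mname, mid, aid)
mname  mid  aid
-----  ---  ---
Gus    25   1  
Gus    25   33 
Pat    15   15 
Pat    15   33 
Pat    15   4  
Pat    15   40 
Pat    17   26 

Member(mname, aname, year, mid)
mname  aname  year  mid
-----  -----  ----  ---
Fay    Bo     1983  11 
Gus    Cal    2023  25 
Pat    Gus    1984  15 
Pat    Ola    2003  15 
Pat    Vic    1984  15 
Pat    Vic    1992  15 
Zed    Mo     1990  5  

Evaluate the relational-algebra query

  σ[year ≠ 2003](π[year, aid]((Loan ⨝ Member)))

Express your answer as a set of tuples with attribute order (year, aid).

{(1984, 15), (1984, 33), (1984, 4), (1984, 40), (1992, 15), (1992, 33), (1992, 4), (1992, 40), (2023, 1), (2023, 33)}

Natural join on mname, mid: {(Gus, 25, 1, Cal, 2023), (Gus, 25, 33, Cal, 2023), (Pat, 15, 15, Gus, 1984), (Pat, 15, 15, Ola, 2003), (Pat, 15, 15, Vic, 1984), (Pat, 15, 15, Vic, 1992), (Pat, 15, 33, Gus, 1984), (Pat, 15, 33, Ola, 2003), (Pat, 15, 33, Vic, 1984), (Pat, 15, 33, Vic, 1992), (Pat, 15, 4, Gus, 1984), (Pat, 15, 4, Ola, 2003), (Pat, 15, 4, Vic, 1984), (Pat, 15, 4, Vic, 1992), (Pat, 15, 40, Gus, 1984), (Pat, 15, 40, Ola, 2003), (Pat, 15, 40, Vic, 1984), (Pat, 15, 40, Vic, 1992)}
Keep only column(s) year, aid (4 duplicate(s) eliminated): {(1984, 15), (1984, 33), (1984, 4), (1984, 40), (1992, 15), (1992, 33), (1992, 4), (1992, 40), (2003, 15), (2003, 33), (2003, 4), (2003, 40), (2023, 1), (2023, 33)}
Selection year ≠ 2003: {(1984, 15), (1984, 33), (1984, 4), (1984, 40), (1992, 15), (1992, 33), (1992, 4), (1992, 40), (2023, 1), (2023, 33)}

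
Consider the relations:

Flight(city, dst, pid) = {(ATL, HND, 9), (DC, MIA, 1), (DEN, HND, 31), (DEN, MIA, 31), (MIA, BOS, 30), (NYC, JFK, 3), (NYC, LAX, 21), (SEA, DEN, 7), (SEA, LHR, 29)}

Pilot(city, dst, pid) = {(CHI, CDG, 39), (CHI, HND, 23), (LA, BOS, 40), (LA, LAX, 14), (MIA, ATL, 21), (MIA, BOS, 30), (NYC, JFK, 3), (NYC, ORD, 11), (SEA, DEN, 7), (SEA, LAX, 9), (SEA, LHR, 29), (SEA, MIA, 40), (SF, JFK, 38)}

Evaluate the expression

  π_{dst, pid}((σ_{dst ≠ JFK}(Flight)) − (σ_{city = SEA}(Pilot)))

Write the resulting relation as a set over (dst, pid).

{(BOS, 30), (HND, 31), (HND, 9), (LAX, 21), (MIA, 1), (MIA, 31)}

Filtering on dst ≠ JFK leaves {(ATL, HND, 9), (DC, MIA, 1), (DEN, HND, 31), (DEN, MIA, 31), (MIA, BOS, 30), (NYC, LAX, 21), (SEA, DEN, 7), (SEA, LHR, 29)}.
Filtering on city = SEA leaves {(SEA, DEN, 7), (SEA, LAX, 9), (SEA, LHR, 29), (SEA, MIA, 40)}.
Set difference of the two operands is {(ATL, HND, 9), (DC, MIA, 1), (DEN, HND, 31), (DEN, MIA, 31), (MIA, BOS, 30), (NYC, LAX, 21)}.
π[dst, pid]: project onto (dst, pid) → {(BOS, 30), (HND, 31), (HND, 9), (LAX, 21), (MIA, 1), (MIA, 31)}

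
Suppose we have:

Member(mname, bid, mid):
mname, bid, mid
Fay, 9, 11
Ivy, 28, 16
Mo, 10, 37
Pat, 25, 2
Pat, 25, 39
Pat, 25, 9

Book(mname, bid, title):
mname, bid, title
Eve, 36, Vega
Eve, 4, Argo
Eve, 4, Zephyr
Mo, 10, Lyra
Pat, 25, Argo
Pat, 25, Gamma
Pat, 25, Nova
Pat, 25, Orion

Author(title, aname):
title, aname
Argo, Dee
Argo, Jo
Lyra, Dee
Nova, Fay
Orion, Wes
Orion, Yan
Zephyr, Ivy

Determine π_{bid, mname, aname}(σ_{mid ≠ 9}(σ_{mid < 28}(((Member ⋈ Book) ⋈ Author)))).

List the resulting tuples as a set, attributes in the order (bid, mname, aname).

{(25, Pat, Dee), (25, Pat, Fay), (25, Pat, Jo), (25, Pat, Wes), (25, Pat, Yan)}

Natural join on mname, bid: {(Mo, 10, 37, Lyra), (Pat, 25, 2, Argo), (Pat, 25, 2, Gamma), (Pat, 25, 2, Nova), (Pat, 25, 2, Orion), (Pat, 25, 39, Argo), (Pat, 25, 39, Gamma), (Pat, 25, 39, Nova), (Pat, 25, 39, Orion), (Pat, 25, 9, Argo), (Pat, 25, 9, Gamma), (Pat, 25, 9, Nova), (Pat, 25, 9, Orion)}
Natural join on title: {(Mo, 10, 37, Lyra, Dee), (Pat, 25, 2, Argo, Dee), (Pat, 25, 2, Argo, Jo), (Pat, 25, 2, Nova, Fay), (Pat, 25, 2, Orion, Wes), (Pat, 25, 2, Orion, Yan), (Pat, 25, 39, Argo, Dee), (Pat, 25, 39, Argo, Jo), (Pat, 25, 39, Nova, Fay), (Pat, 25, 39, Orion, Wes), (Pat, 25, 39, Orion, Yan), (Pat, 25, 9, Argo, Dee), (Pat, 25, 9, Argo, Jo), (Pat, 25, 9, Nova, Fay), (Pat, 25, 9, Orion, Wes), (Pat, 25, 9, Orion, Yan)}
Selection mid < 28: {(Pat, 25, 2, Argo, Dee), (Pat, 25, 2, Argo, Jo), (Pat, 25, 2, Nova, Fay), (Pat, 25, 2, Orion, Wes), (Pat, 25, 2, Orion, Yan), (Pat, 25, 9, Argo, Dee), (Pat, 25, 9, Argo, Jo), (Pat, 25, 9, Nova, Fay), (Pat, 25, 9, Orion, Wes), (Pat, 25, 9, Orion, Yan)}
Selection mid ≠ 9: {(Pat, 25, 2, Argo, Dee), (Pat, 25, 2, Argo, Jo), (Pat, 25, 2, Nova, Fay), (Pat, 25, 2, Orion, Wes), (Pat, 25, 2, Orion, Yan)}
Projecting to bid, mname, aname: {(25, Pat, Dee), (25, Pat, Fay), (25, Pat, Jo), (25, Pat, Wes), (25, Pat, Yan)}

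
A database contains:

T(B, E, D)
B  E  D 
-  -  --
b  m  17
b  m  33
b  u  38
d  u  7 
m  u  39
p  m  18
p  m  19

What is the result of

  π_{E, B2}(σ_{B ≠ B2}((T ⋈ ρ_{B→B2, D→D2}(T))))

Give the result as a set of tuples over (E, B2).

ρ[B→B2, D→D2]: schema becomes (B2, E, D2); tuples unchanged.
Natural join on E: {(b, m, 17, b, 17), (b, m, 17, b, 33), (b, m, 17, p, 18), (b, m, 17, p, 19), (b, m, 33, b, 17), (b, m, 33, b, 33), (b, m, 33, p, 18), (b, m, 33, p, 19), (b, u, 38, b, 38), (b, u, 38, d, 7), (b, u, 38, m, 39), (d, u, 7, b, 38), (d, u, 7, d, 7), (d, u, 7, m, 39), (m, u, 39, b, 38), (m, u, 39, d, 7), (m, u, 39, m, 39), (p, m, 18, b, 17), (p, m, 18, b, 33), (p, m, 18, p, 18), (p, m, 18, p, 19), (p, m, 19, b, 17), (p, m, 19, b, 33), (p, m, 19, p, 18), (p, m, 19, p, 19)}
Selection B ≠ B2: {(b, m, 17, p, 18), (b, m, 17, p, 19), (b, m, 33, p, 18), (b, m, 33, p, 19), (b, u, 38, d, 7), (b, u, 38, m, 39), (d, u, 7, b, 38), (d, u, 7, m, 39), (m, u, 39, b, 38), (m, u, 39, d, 7), (p, m, 18, b, 17), (p, m, 18, b, 33), (p, m, 19, b, 17), (p, m, 19, b, 33)}
π_{E, B2} gives {(m, b), (m, p), (u, b), (u, d), (u, m)} (9 duplicate(s) eliminated).

{(m, b), (m, p), (u, b), (u, d), (u, m)}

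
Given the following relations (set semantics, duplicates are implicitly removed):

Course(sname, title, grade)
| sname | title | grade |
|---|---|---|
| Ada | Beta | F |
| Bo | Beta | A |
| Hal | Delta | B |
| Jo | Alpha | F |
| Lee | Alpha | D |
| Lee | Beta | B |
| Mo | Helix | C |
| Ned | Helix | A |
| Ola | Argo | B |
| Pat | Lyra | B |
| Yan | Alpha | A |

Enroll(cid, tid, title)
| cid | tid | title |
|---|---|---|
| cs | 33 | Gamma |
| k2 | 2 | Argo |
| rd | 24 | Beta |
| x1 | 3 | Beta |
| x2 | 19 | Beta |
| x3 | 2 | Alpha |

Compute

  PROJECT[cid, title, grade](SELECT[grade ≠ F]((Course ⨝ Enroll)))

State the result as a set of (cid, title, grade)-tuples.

Course ⋈ Enroll (natural join on title): {(Ada, Beta, F, rd, 24), (Ada, Beta, F, x1, 3), (Ada, Beta, F, x2, 19), (Bo, Beta, A, rd, 24), (Bo, Beta, A, x1, 3), (Bo, Beta, A, x2, 19), (Jo, Alpha, F, x3, 2), (Lee, Alpha, D, x3, 2), (Lee, Beta, B, rd, 24), (Lee, Beta, B, x1, 3), (Lee, Beta, B, x2, 19), (Ola, Argo, B, k2, 2), (Yan, Alpha, A, x3, 2)}
Apply σ_{grade ≠ F}; surviving tuples: {(Bo, Beta, A, rd, 24), (Bo, Beta, A, x1, 3), (Bo, Beta, A, x2, 19), (Lee, Alpha, D, x3, 2), (Lee, Beta, B, rd, 24), (Lee, Beta, B, x1, 3), (Lee, Beta, B, x2, 19), (Ola, Argo, B, k2, 2), (Yan, Alpha, A, x3, 2)}
π_{cid, title, grade} gives {(k2, Argo, B), (rd, Beta, A), (rd, Beta, B), (x1, Beta, A), (x1, Beta, B), (x2, Beta, A), (x2, Beta, B), (x3, Alpha, A), (x3, Alpha, D)}.

{(k2, Argo, B), (rd, Beta, A), (rd, Beta, B), (x1, Beta, A), (x1, Beta, B), (x2, Beta, A), (x2, Beta, B), (x3, Alpha, A), (x3, Alpha, D)}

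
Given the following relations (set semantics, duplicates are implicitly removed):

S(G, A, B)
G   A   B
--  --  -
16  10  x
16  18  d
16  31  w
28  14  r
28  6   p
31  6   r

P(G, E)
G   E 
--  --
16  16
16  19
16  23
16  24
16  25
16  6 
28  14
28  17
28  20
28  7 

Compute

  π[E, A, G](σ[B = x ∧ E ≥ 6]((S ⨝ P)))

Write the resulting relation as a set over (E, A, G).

{(16, 10, 16), (19, 10, 16), (23, 10, 16), (24, 10, 16), (25, 10, 16), (6, 10, 16)}

S ⋈ P (natural join on G): {(16, 10, x, 16), (16, 10, x, 19), (16, 10, x, 23), (16, 10, x, 24), (16, 10, x, 25), (16, 10, x, 6), (16, 18, d, 16), (16, 18, d, 19), (16, 18, d, 23), (16, 18, d, 24), (16, 18, d, 25), (16, 18, d, 6), (16, 31, w, 16), (16, 31, w, 19), (16, 31, w, 23), (16, 31, w, 24), (16, 31, w, 25), (16, 31, w, 6), (28, 14, r, 14), (28, 14, r, 17), (28, 14, r, 20), (28, 14, r, 7), (28, 6, p, 14), (28, 6, p, 17), (28, 6, p, 20), (28, 6, p, 7)}
Filtering on B = x ∧ E ≥ 6 leaves {(16, 10, x, 16), (16, 10, x, 19), (16, 10, x, 23), (16, 10, x, 24), (16, 10, x, 25), (16, 10, x, 6)}.
π[E, A, G]: project onto (E, A, G) → {(16, 10, 16), (19, 10, 16), (23, 10, 16), (24, 10, 16), (25, 10, 16), (6, 10, 16)}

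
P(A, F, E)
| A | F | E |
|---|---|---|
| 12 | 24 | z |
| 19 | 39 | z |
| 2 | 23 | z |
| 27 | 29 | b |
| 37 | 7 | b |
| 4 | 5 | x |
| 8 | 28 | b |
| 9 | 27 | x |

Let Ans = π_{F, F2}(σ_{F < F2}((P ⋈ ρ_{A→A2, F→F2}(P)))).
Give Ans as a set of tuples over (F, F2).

ρ[A→A2, F→F2]: schema becomes (A2, F2, E); tuples unchanged.
P ⋈ ρ_{A→A2, F→F2}(P) (natural join on E): {(12, 24, z, 12, 24), (12, 24, z, 19, 39), (12, 24, z, 2, 23), (19, 39, z, 12, 24), (19, 39, z, 19, 39), (19, 39, z, 2, 23), (2, 23, z, 12, 24), (2, 23, z, 19, 39), (2, 23, z, 2, 23), (27, 29, b, 27, 29), (27, 29, b, 37, 7), (27, 29, b, 8, 28), (37, 7, b, 27, 29), (37, 7, b, 37, 7), (37, 7, b, 8, 28), (4, 5, x, 4, 5), (4, 5, x, 9, 27), (8, 28, b, 27, 29), (8, 28, b, 37, 7), (8, 28, b, 8, 28), (9, 27, x, 4, 5), (9, 27, x, 9, 27)}
Filtering on F < F2 leaves {(12, 24, z, 19, 39), (2, 23, z, 12, 24), (2, 23, z, 19, 39), (37, 7, b, 27, 29), (37, 7, b, 8, 28), (4, 5, x, 9, 27), (8, 28, b, 27, 29)}.
π[F, F2]: project onto (F, F2) → {(23, 24), (23, 39), (24, 39), (28, 29), (5, 27), (7, 28), (7, 29)}

{(23, 24), (23, 39), (24, 39), (28, 29), (5, 27), (7, 28), (7, 29)}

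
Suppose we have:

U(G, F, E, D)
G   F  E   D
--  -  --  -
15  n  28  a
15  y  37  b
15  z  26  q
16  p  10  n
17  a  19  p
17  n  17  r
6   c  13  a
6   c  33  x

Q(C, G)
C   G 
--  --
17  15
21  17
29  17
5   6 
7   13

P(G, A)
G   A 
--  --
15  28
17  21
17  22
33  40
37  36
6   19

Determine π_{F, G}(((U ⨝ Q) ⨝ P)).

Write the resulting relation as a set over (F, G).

{(a, 17), (c, 6), (n, 15), (n, 17), (y, 15), (z, 15)}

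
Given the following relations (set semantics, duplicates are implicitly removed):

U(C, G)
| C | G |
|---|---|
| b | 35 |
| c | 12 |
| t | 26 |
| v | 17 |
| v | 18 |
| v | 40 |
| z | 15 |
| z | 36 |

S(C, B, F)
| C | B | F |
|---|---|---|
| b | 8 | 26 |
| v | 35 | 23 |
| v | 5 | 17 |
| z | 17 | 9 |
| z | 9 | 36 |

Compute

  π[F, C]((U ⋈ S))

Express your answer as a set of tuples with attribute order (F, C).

{(17, v), (23, v), (26, b), (36, z), (9, z)}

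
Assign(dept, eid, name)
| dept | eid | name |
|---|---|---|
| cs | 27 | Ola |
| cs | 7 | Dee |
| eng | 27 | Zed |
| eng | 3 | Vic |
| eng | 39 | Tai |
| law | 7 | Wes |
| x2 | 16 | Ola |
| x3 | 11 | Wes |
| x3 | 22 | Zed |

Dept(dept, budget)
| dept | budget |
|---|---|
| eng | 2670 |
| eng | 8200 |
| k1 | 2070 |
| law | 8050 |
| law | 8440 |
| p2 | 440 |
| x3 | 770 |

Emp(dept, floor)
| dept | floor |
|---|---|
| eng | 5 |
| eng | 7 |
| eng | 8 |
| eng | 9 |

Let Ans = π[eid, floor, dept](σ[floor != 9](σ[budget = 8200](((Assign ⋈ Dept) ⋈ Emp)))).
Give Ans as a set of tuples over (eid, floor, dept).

Joining Assign and Dept on dept yields {(eng, 27, Zed, 2670), (eng, 27, Zed, 8200), (eng, 3, Vic, 2670), (eng, 3, Vic, 8200), (eng, 39, Tai, 2670), (eng, 39, Tai, 8200), (law, 7, Wes, 8050), (law, 7, Wes, 8440), (x3, 11, Wes, 770), (x3, 22, Zed, 770)}.
Joining (Assign ⋈ Dept) and Emp on dept yields {(eng, 27, Zed, 2670, 5), (eng, 27, Zed, 2670, 7), (eng, 27, Zed, 2670, 8), (eng, 27, Zed, 2670, 9), (eng, 27, Zed, 8200, 5), (eng, 27, Zed, 8200, 7), (eng, 27, Zed, 8200, 8), (eng, 27, Zed, 8200, 9), (eng, 3, Vic, 2670, 5), (eng, 3, Vic, 2670, 7), (eng, 3, Vic, 2670, 8), (eng, 3, Vic, 2670, 9), (eng, 3, Vic, 8200, 5), (eng, 3, Vic, 8200, 7), (eng, 3, Vic, 8200, 8), (eng, 3, Vic, 8200, 9), (eng, 39, Tai, 2670, 5), (eng, 39, Tai, 2670, 7), (eng, 39, Tai, 2670, 8), (eng, 39, Tai, 2670, 9), (eng, 39, Tai, 8200, 5), (eng, 39, Tai, 8200, 7), (eng, 39, Tai, 8200, 8), (eng, 39, Tai, 8200, 9)}.
σ[budget = 8200]: keep tuples satisfying budget = 8200 → {(eng, 27, Zed, 8200, 5), (eng, 27, Zed, 8200, 7), (eng, 27, Zed, 8200, 8), (eng, 27, Zed, 8200, 9), (eng, 3, Vic, 8200, 5), (eng, 3, Vic, 8200, 7), (eng, 3, Vic, 8200, 8), (eng, 3, Vic, 8200, 9), (eng, 39, Tai, 8200, 5), (eng, 39, Tai, 8200, 7), (eng, 39, Tai, 8200, 8), (eng, 39, Tai, 8200, 9)}
σ[floor != 9]: keep tuples satisfying floor != 9 → {(eng, 27, Zed, 8200, 5), (eng, 27, Zed, 8200, 7), (eng, 27, Zed, 8200, 8), (eng, 3, Vic, 8200, 5), (eng, 3, Vic, 8200, 7), (eng, 3, Vic, 8200, 8), (eng, 39, Tai, 8200, 5), (eng, 39, Tai, 8200, 7), (eng, 39, Tai, 8200, 8)}
Keep only column(s) eid, floor, dept: {(27, 5, eng), (27, 7, eng), (27, 8, eng), (3, 5, eng), (3, 7, eng), (3, 8, eng), (39, 5, eng), (39, 7, eng), (39, 8, eng)}

{(27, 5, eng), (27, 7, eng), (27, 8, eng), (3, 5, eng), (3, 7, eng), (3, 8, eng), (39, 5, eng), (39, 7, eng), (39, 8, eng)}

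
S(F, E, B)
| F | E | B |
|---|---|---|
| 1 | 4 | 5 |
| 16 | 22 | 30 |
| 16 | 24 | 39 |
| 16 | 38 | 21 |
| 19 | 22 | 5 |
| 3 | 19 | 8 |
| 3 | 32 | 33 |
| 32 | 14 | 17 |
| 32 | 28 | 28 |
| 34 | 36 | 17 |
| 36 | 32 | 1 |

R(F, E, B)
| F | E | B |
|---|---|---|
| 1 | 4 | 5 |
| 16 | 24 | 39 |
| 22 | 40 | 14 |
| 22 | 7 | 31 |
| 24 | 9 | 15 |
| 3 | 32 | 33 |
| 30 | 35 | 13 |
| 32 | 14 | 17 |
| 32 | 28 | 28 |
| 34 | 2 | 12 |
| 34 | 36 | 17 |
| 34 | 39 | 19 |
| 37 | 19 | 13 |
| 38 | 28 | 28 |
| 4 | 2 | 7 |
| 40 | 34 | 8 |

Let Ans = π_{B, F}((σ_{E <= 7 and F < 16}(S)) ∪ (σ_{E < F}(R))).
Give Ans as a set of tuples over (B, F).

{(12, 34), (13, 37), (15, 24), (17, 32), (28, 32), (28, 38), (31, 22), (5, 1), (7, 4), (8, 40)}

Apply σ_{E <= 7 and F < 16}; surviving tuples: {(1, 4, 5)}
Apply σ_{E < F}; surviving tuples: {(22, 7, 31), (24, 9, 15), (32, 14, 17), (32, 28, 28), (34, 2, 12), (37, 19, 13), (38, 28, 28), (4, 2, 7), (40, 34, 8)}
Union: {(1, 4, 5)} with {(22, 7, 31), (24, 9, 15), (32, 14, 17), (32, 28, 28), (34, 2, 12), (37, 19, 13), (38, 28, 28), (4, 2, 7), (40, 34, 8)} → {(1, 4, 5), (22, 7, 31), (24, 9, 15), (32, 14, 17), (32, 28, 28), (34, 2, 12), (37, 19, 13), (38, 28, 28), (4, 2, 7), (40, 34, 8)}
Keep only column(s) B, F: {(12, 34), (13, 37), (15, 24), (17, 32), (28, 32), (28, 38), (31, 22), (5, 1), (7, 4), (8, 40)}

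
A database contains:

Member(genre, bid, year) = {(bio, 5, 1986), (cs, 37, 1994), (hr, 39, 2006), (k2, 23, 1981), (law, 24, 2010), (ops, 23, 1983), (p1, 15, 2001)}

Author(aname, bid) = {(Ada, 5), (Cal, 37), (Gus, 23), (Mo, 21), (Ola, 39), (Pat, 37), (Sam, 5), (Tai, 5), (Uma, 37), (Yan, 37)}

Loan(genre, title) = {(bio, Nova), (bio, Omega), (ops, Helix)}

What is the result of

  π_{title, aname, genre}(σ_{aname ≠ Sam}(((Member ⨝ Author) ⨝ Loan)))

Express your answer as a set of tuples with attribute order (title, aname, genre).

{(Helix, Gus, ops), (Nova, Ada, bio), (Nova, Tai, bio), (Omega, Ada, bio), (Omega, Tai, bio)}

Natural join on bid: {(bio, 5, 1986, Ada), (bio, 5, 1986, Sam), (bio, 5, 1986, Tai), (cs, 37, 1994, Cal), (cs, 37, 1994, Pat), (cs, 37, 1994, Uma), (cs, 37, 1994, Yan), (hr, 39, 2006, Ola), (k2, 23, 1981, Gus), (ops, 23, 1983, Gus)}
Natural join on genre: {(bio, 5, 1986, Ada, Nova), (bio, 5, 1986, Ada, Omega), (bio, 5, 1986, Sam, Nova), (bio, 5, 1986, Sam, Omega), (bio, 5, 1986, Tai, Nova), (bio, 5, 1986, Tai, Omega), (ops, 23, 1983, Gus, Helix)}
σ[aname ≠ Sam]: keep tuples satisfying aname ≠ Sam → {(bio, 5, 1986, Ada, Nova), (bio, 5, 1986, Ada, Omega), (bio, 5, 1986, Tai, Nova), (bio, 5, 1986, Tai, Omega), (ops, 23, 1983, Gus, Helix)}
π[title, aname, genre]: project onto (title, aname, genre) → {(Helix, Gus, ops), (Nova, Ada, bio), (Nova, Tai, bio), (Omega, Ada, bio), (Omega, Tai, bio)}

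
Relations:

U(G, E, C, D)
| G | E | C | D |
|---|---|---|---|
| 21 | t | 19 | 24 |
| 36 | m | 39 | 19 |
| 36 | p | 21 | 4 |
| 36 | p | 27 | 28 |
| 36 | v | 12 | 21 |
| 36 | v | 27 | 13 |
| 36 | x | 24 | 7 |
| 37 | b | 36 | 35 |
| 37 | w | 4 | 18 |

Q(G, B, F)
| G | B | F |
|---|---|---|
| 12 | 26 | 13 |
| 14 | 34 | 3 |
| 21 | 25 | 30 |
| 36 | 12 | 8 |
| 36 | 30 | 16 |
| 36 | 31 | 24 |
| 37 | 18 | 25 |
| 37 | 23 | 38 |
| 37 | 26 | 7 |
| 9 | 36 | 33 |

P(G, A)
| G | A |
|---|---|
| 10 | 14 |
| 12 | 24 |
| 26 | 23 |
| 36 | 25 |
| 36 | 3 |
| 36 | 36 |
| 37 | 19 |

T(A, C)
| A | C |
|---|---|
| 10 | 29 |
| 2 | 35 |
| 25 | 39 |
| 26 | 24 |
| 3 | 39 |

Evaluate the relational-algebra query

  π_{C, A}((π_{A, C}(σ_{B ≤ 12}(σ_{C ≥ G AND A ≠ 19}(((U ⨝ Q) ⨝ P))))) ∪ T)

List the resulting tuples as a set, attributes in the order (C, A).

Joining U and Q on G yields {(21, t, 19, 24, 25, 30), (36, m, 39, 19, 12, 8), (36, m, 39, 19, 30, 16), (36, m, 39, 19, 31, 24), (36, p, 21, 4, 12, 8), (36, p, 21, 4, 30, 16), (36, p, 21, 4, 31, 24), (36, p, 27, 28, 12, 8), (36, p, 27, 28, 30, 16), (36, p, 27, 28, 31, 24), (36, v, 12, 21, 12, 8), (36, v, 12, 21, 30, 16), (36, v, 12, 21, 31, 24), (36, v, 27, 13, 12, 8), (36, v, 27, 13, 30, 16), (36, v, 27, 13, 31, 24), (36, x, 24, 7, 12, 8), (36, x, 24, 7, 30, 16), (36, x, 24, 7, 31, 24), (37, b, 36, 35, 18, 25), (37, b, 36, 35, 23, 38), (37, b, 36, 35, 26, 7), (37, w, 4, 18, 18, 25), (37, w, 4, 18, 23, 38), (37, w, 4, 18, 26, 7)}.
Joining (U ⨝ Q) and P on G yields {(36, m, 39, 19, 12, 8, 25), (36, m, 39, 19, 12, 8, 3), (36, m, 39, 19, 12, 8, 36), (36, m, 39, 19, 30, 16, 25), (36, m, 39, 19, 30, 16, 3), (36, m, 39, 19, 30, 16, 36), (36, m, 39, 19, 31, 24, 25), (36, m, 39, 19, 31, 24, 3), (36, m, 39, 19, 31, 24, 36), (36, p, 21, 4, 12, 8, 25), (36, p, 21, 4, 12, 8, 3), (36, p, 21, 4, 12, 8, 36), (36, p, 21, 4, 30, 16, 25), (36, p, 21, 4, 30, 16, 3), (36, p, 21, 4, 30, 16, 36), (36, p, 21, 4, 31, 24, 25), (36, p, 21, 4, 31, 24, 3), (36, p, 21, 4, 31, 24, 36), (36, p, 27, 28, 12, 8, 25), (36, p, 27, 28, 12, 8, 3), (36, p, 27, 28, 12, 8, 36), (36, p, 27, 28, 30, 16, 25), (36, p, 27, 28, 30, 16, 3), (36, p, 27, 28, 30, 16, 36), (36, p, 27, 28, 31, 24, 25), (36, p, 27, 28, 31, 24, 3), (36, p, 27, 28, 31, 24, 36), (36, v, 12, 21, 12, 8, 25), (36, v, 12, 21, 12, 8, 3), (36, v, 12, 21, 12, 8, 36), (36, v, 12, 21, 30, 16, 25), (36, v, 12, 21, 30, 16, 3), (36, v, 12, 21, 30, 16, 36), (36, v, 12, 21, 31, 24, 25), (36, v, 12, 21, 31, 24, 3), (36, v, 12, 21, 31, 24, 36), (36, v, 27, 13, 12, 8, 25), (36, v, 27, 13, 12, 8, 3), (36, v, 27, 13, 12, 8, 36), (36, v, 27, 13, 30, 16, 25), (36, v, 27, 13, 30, 16, 3), (36, v, 27, 13, 30, 16, 36), (36, v, 27, 13, 31, 24, 25), (36, v, 27, 13, 31, 24, 3), (36, v, 27, 13, 31, 24, 36), (36, x, 24, 7, 12, 8, 25), (36, x, 24, 7, 12, 8, 3), (36, x, 24, 7, 12, 8, 36), (36, x, 24, 7, 30, 16, 25), (36, x, 24, 7, 30, 16, 3), (36, x, 24, 7, 30, 16, 36), (36, x, 24, 7, 31, 24, 25), (36, x, 24, 7, 31, 24, 3), (36, x, 24, 7, 31, 24, 36), (37, b, 36, 35, 18, 25, 19), (37, b, 36, 35, 23, 38, 19), (37, b, 36, 35, 26, 7, 19), (37, w, 4, 18, 18, 25, 19), (37, w, 4, 18, 23, 38, 19), (37, w, 4, 18, 26, 7, 19)}.
Apply σ_{C ≥ G AND A ≠ 19}; surviving tuples: {(36, m, 39, 19, 12, 8, 25), (36, m, 39, 19, 12, 8, 3), (36, m, 39, 19, 12, 8, 36), (36, m, 39, 19, 30, 16, 25), (36, m, 39, 19, 30, 16, 3), (36, m, 39, 19, 30, 16, 36), (36, m, 39, 19, 31, 24, 25), (36, m, 39, 19, 31, 24, 3), (36, m, 39, 19, 31, 24, 36)}
Apply σ_{B ≤ 12}; surviving tuples: {(36, m, 39, 19, 12, 8, 25), (36, m, 39, 19, 12, 8, 3), (36, m, 39, 19, 12, 8, 36)}
Projecting to A, C: {(25, 39), (3, 39), (36, 39)}
Set union of the two operands is {(10, 29), (2, 35), (25, 39), (26, 24), (3, 39), (36, 39)}.
Projecting to C, A: {(24, 26), (29, 10), (35, 2), (39, 25), (39, 3), (39, 36)}

{(24, 26), (29, 10), (35, 2), (39, 25), (39, 3), (39, 36)}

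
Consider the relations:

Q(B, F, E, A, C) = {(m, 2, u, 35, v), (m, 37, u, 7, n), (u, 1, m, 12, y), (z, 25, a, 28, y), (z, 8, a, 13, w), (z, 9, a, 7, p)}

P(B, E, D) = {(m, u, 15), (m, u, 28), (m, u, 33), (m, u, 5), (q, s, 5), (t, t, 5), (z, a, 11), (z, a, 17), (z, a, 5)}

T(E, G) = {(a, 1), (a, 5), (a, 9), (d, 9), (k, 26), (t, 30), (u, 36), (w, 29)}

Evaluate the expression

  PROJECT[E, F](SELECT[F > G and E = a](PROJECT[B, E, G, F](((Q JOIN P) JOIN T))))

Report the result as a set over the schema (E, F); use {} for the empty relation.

Natural join on B, E: {(m, 2, u, 35, v, 15), (m, 2, u, 35, v, 28), (m, 2, u, 35, v, 33), (m, 2, u, 35, v, 5), (m, 37, u, 7, n, 15), (m, 37, u, 7, n, 28), (m, 37, u, 7, n, 33), (m, 37, u, 7, n, 5), (z, 25, a, 28, y, 11), (z, 25, a, 28, y, 17), (z, 25, a, 28, y, 5), (z, 8, a, 13, w, 11), (z, 8, a, 13, w, 17), (z, 8, a, 13, w, 5), (z, 9, a, 7, p, 11), (z, 9, a, 7, p, 17), (z, 9, a, 7, p, 5)}
Natural join on E: {(m, 2, u, 35, v, 15, 36), (m, 2, u, 35, v, 28, 36), (m, 2, u, 35, v, 33, 36), (m, 2, u, 35, v, 5, 36), (m, 37, u, 7, n, 15, 36), (m, 37, u, 7, n, 28, 36), (m, 37, u, 7, n, 33, 36), (m, 37, u, 7, n, 5, 36), (z, 25, a, 28, y, 11, 1), (z, 25, a, 28, y, 11, 5), (z, 25, a, 28, y, 11, 9), (z, 25, a, 28, y, 17, 1), (z, 25, a, 28, y, 17, 5), (z, 25, a, 28, y, 17, 9), (z, 25, a, 28, y, 5, 1), (z, 25, a, 28, y, 5, 5), (z, 25, a, 28, y, 5, 9), (z, 8, a, 13, w, 11, 1), (z, 8, a, 13, w, 11, 5), (z, 8, a, 13, w, 11, 9), (z, 8, a, 13, w, 17, 1), (z, 8, a, 13, w, 17, 5), (z, 8, a, 13, w, 17, 9), (z, 8, a, 13, w, 5, 1), (z, 8, a, 13, w, 5, 5), (z, 8, a, 13, w, 5, 9), (z, 9, a, 7, p, 11, 1), (z, 9, a, 7, p, 11, 5), (z, 9, a, 7, p, 11, 9), (z, 9, a, 7, p, 17, 1), (z, 9, a, 7, p, 17, 5), (z, 9, a, 7, p, 17, 9), (z, 9, a, 7, p, 5, 1), (z, 9, a, 7, p, 5, 5), (z, 9, a, 7, p, 5, 9)}
π[B, E, G, F]: project onto (B, E, G, F) (24 duplicate(s) eliminated) → {(m, u, 36, 2), (m, u, 36, 37), (z, a, 1, 25), (z, a, 1, 8), (z, a, 1, 9), (z, a, 5, 25), (z, a, 5, 8), (z, a, 5, 9), (z, a, 9, 25), (z, a, 9, 8), (z, a, 9, 9)}
Apply σ_{F > G and E = a}; surviving tuples: {(z, a, 1, 25), (z, a, 1, 8), (z, a, 1, 9), (z, a, 5, 25), (z, a, 5, 8), (z, a, 5, 9), (z, a, 9, 25)}
π[E, F]: project onto (E, F) (4 duplicate(s) eliminated) → {(a, 25), (a, 8), (a, 9)}

{(a, 25), (a, 8), (a, 9)}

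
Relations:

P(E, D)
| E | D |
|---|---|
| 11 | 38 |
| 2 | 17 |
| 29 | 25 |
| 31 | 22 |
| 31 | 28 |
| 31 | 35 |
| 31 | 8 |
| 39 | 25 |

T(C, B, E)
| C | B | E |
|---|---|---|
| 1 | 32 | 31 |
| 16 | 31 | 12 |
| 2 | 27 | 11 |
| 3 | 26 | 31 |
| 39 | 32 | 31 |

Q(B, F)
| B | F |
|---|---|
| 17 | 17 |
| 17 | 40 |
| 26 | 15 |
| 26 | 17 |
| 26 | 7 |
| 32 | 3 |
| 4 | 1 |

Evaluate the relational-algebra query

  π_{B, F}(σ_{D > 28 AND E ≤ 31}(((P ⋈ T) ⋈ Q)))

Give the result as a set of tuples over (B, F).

{(26, 15), (26, 17), (26, 7), (32, 3)}

Joining P and T on E yields {(11, 38, 2, 27), (31, 22, 1, 32), (31, 22, 3, 26), (31, 22, 39, 32), (31, 28, 1, 32), (31, 28, 3, 26), (31, 28, 39, 32), (31, 35, 1, 32), (31, 35, 3, 26), (31, 35, 39, 32), (31, 8, 1, 32), (31, 8, 3, 26), (31, 8, 39, 32)}.
Joining (P ⋈ T) and Q on B yields {(31, 22, 1, 32, 3), (31, 22, 3, 26, 15), (31, 22, 3, 26, 17), (31, 22, 3, 26, 7), (31, 22, 39, 32, 3), (31, 28, 1, 32, 3), (31, 28, 3, 26, 15), (31, 28, 3, 26, 17), (31, 28, 3, 26, 7), (31, 28, 39, 32, 3), (31, 35, 1, 32, 3), (31, 35, 3, 26, 15), (31, 35, 3, 26, 17), (31, 35, 3, 26, 7), (31, 35, 39, 32, 3), (31, 8, 1, 32, 3), (31, 8, 3, 26, 15), (31, 8, 3, 26, 17), (31, 8, 3, 26, 7), (31, 8, 39, 32, 3)}.
Filtering on D > 28 AND E ≤ 31 leaves {(31, 35, 1, 32, 3), (31, 35, 3, 26, 15), (31, 35, 3, 26, 17), (31, 35, 3, 26, 7), (31, 35, 39, 32, 3)}.
π[B, F]: project onto (B, F) (1 duplicate(s) eliminated) → {(26, 15), (26, 17), (26, 7), (32, 3)}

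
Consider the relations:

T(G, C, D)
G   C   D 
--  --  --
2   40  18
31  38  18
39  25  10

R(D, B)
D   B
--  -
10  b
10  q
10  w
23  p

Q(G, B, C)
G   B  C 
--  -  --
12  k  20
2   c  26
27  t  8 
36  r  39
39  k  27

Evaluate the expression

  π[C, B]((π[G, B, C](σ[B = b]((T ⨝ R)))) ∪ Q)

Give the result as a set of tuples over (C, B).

{(20, k), (25, b), (26, c), (27, k), (39, r), (8, t)}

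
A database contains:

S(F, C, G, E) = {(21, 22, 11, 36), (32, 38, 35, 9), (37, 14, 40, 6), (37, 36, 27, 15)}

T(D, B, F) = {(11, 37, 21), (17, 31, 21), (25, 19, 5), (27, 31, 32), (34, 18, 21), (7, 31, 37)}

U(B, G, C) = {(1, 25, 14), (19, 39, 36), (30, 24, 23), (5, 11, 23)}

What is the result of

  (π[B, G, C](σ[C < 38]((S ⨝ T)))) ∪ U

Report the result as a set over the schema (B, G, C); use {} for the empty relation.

S ⋈ T (natural join on F): {(21, 22, 11, 36, 11, 37), (21, 22, 11, 36, 17, 31), (21, 22, 11, 36, 34, 18), (32, 38, 35, 9, 27, 31), (37, 14, 40, 6, 7, 31), (37, 36, 27, 15, 7, 31)}
σ[C < 38]: keep tuples satisfying C < 38 → {(21, 22, 11, 36, 11, 37), (21, 22, 11, 36, 17, 31), (21, 22, 11, 36, 34, 18), (37, 14, 40, 6, 7, 31), (37, 36, 27, 15, 7, 31)}
Projecting to B, G, C: {(18, 11, 22), (31, 11, 22), (31, 27, 36), (31, 40, 14), (37, 11, 22)}
Taking the union: {(1, 25, 14), (18, 11, 22), (19, 39, 36), (30, 24, 23), (31, 11, 22), (31, 27, 36), (31, 40, 14), (37, 11, 22), (5, 11, 23)}

{(1, 25, 14), (18, 11, 22), (19, 39, 36), (30, 24, 23), (31, 11, 22), (31, 27, 36), (31, 40, 14), (37, 11, 22), (5, 11, 23)}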